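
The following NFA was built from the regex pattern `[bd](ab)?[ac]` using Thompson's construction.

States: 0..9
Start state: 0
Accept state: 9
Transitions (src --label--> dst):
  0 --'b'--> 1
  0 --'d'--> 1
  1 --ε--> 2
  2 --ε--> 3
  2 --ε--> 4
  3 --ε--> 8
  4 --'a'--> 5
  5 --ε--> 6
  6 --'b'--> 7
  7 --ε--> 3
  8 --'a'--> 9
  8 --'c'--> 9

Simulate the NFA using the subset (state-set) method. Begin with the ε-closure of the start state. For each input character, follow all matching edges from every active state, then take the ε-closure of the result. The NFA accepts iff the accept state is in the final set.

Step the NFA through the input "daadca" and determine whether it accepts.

Answer: REJECT

Trace:
initial (ε-close {0}): {0}
'd' @ 1: {1,2,3,4,8}
'a' @ 2: {5,6,9}  (accept∈set)
'a' @ 3: {}  — no active states
rest 'dca' ignored (set empty)
end set {} — state 9 not in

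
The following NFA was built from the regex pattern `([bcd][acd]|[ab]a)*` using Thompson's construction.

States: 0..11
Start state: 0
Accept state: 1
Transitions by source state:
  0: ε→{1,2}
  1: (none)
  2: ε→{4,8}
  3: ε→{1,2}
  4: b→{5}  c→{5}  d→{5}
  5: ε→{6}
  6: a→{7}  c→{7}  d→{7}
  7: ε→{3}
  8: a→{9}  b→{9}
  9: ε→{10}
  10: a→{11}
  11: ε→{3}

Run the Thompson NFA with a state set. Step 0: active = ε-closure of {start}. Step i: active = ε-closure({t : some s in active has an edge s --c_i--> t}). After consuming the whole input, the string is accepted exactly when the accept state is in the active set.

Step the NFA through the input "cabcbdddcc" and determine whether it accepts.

start: ε-closure({0}) = {0,1,2,4,8}
'c' @ 1: {5,6}
'a' @ 2: {1,2,3,4,7,8}  ✓accept
'b' @ 3: {5,6,9,10}
'c' @ 4: {1,2,3,4,7,8}  ✓accept
'b' @ 5: {5,6,9,10}
'd' @ 6: {1,2,3,4,7,8}  ✓accept
'd' @ 7: {5,6}
'd' @ 8: {1,2,3,4,7,8}  ✓accept
'c' @ 9: {5,6}
'c' @ 10: {1,2,3,4,7,8}  ✓accept
after full input: {1,2,3,4,7,8}  (accept=1 in)

Answer: ACCEPT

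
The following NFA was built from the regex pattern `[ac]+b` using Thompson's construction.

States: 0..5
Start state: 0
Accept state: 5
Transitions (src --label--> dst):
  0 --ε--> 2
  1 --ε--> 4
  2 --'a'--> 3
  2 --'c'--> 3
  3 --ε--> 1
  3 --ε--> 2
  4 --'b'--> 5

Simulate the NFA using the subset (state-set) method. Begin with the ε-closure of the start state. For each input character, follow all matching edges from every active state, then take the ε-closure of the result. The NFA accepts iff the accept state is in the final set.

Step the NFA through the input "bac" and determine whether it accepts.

S₀ = ε-closure({0}) = {0,2}
'b' @ 1: {}  — no active states
rest 'ac' ignored (set empty)
final: {}; accept 5 not in set

Answer: REJECT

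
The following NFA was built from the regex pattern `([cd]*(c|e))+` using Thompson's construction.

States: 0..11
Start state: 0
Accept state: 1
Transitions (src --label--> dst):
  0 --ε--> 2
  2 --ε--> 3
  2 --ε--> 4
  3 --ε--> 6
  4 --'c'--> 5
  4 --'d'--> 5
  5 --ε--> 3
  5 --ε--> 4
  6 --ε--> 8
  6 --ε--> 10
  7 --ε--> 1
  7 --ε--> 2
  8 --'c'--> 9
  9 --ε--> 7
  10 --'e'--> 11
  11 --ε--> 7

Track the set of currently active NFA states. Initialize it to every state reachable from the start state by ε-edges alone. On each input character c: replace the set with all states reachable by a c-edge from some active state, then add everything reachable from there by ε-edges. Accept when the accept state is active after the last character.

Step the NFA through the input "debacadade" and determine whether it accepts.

initial (ε-close {0}): {0,2,3,4,6,8,10}
'd' @ 1: {3,4,5,6,8,10}
'e' @ 2: {1,2,3,4,6,7,8,10,11}  ✓accept
'b' @ 3: {}  — state set empty
rest 'acadade' ignored (set empty)
end set {} — state 1 not in

Answer: REJECT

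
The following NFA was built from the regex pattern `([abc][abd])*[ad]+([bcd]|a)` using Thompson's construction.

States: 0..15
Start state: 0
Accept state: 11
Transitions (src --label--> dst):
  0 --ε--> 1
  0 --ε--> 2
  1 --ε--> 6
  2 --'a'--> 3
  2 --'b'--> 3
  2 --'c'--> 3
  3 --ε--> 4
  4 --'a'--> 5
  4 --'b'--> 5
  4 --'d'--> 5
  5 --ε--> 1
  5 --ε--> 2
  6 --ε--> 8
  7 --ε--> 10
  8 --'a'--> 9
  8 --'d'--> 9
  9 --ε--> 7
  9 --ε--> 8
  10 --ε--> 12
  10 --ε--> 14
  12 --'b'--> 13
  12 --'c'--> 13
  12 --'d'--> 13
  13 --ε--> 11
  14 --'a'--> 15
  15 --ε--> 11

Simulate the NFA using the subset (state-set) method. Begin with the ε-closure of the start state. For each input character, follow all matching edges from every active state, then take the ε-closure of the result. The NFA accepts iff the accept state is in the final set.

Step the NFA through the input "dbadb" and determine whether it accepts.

Answer: REJECT

Steps:
initial (ε-close {0}): {0,1,2,6,8}
'd' @ 1: {7,8,9,10,12,14}
'b' @ 2: {11,13}  (accept∈set)
'a' @ 3: {}  — dead — no transitions
rest 'db' ignored (set empty)
final: {}; accept 11 not in set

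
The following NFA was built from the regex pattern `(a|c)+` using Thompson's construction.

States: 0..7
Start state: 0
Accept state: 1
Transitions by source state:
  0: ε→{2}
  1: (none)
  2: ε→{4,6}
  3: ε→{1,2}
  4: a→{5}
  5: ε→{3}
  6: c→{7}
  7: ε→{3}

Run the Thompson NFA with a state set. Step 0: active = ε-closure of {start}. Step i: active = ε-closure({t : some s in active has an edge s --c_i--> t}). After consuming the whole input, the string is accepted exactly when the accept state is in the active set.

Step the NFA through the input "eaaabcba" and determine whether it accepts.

initial (ε-close {0}): {0,2,4,6}
'e' @ 1: {}  — no active states
rest 'aaabcba' ignored (set empty)
final: {}; accept 1 not in set

Answer: REJECT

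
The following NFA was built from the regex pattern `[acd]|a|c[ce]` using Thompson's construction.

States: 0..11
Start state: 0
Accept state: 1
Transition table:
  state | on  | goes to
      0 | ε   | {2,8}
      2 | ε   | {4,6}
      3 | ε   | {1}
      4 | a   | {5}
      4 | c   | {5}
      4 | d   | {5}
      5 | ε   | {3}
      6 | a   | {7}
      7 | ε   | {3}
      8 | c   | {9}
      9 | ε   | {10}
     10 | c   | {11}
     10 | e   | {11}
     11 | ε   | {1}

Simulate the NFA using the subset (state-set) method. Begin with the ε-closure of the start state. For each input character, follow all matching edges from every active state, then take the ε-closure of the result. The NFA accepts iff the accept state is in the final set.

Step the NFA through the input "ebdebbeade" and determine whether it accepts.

S₀ = ε-closure({0}) = {0,2,4,6,8}
'e' @ 1: {}  — state set empty
rest 'bdebbeade' ignored (set empty)
final: {}; accept 1 not in set

Answer: REJECT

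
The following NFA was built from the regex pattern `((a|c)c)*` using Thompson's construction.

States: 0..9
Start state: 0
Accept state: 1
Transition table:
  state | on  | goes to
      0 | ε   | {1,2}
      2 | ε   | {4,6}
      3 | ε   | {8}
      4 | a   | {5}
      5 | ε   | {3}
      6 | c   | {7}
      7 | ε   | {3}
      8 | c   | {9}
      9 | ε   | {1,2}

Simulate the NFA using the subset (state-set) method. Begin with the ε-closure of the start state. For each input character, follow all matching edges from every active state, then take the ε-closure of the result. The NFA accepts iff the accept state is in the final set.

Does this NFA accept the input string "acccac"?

initial (ε-close {0}): {0,1,2,4,6}
'a' @ 1: {3,5,8}
'c' @ 2: {1,2,4,6,9}  (accept∈set)
'c' @ 3: {3,7,8}
'c' @ 4: {1,2,4,6,9}  (accept∈set)
'a' @ 5: {3,5,8}
'c' @ 6: {1,2,4,6,9}  (accept∈set)
end set {1,2,4,6,9} — state 1 in

Answer: ACCEPT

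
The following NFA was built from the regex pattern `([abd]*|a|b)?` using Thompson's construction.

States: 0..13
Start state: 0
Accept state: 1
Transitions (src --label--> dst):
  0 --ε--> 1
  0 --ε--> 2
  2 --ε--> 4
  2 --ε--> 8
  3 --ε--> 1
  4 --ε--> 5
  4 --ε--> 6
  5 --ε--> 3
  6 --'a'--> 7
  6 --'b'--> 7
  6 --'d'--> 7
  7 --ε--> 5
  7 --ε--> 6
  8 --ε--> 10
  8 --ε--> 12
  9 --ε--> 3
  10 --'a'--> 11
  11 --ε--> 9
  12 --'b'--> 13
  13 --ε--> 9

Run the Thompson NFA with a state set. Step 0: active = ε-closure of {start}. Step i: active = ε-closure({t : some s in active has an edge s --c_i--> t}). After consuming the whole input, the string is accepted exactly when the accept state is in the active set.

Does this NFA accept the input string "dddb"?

Answer: ACCEPT

Derivation:
S₀ = ε-closure({0}) = {0,1,2,3,4,5,6,8,10,12}
'd' @ 1: {1,3,5,6,7}  ✓accept
'd' @ 2: {1,3,5,6,7}  ✓accept
'd' @ 3: {1,3,5,6,7}  ✓accept
'b' @ 4: {1,3,5,6,7}  ✓accept
final: {1,3,5,6,7}; accept 1 in set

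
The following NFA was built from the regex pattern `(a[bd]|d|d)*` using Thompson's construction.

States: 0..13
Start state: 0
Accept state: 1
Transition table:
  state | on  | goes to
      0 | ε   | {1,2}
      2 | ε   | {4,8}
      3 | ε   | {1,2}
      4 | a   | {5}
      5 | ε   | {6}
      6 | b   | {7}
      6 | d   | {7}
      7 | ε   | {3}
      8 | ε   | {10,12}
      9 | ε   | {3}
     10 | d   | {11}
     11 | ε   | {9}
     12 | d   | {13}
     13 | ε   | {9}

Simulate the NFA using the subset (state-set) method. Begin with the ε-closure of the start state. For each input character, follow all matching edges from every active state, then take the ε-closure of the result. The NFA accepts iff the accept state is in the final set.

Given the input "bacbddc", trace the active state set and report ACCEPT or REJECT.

Answer: REJECT

Trace:
initial (ε-close {0}): {0,1,2,4,8,10,12}
'b' @ 1: {}  — no active states
rest 'acbddc' ignored (set empty)
final: {}; accept 1 not in set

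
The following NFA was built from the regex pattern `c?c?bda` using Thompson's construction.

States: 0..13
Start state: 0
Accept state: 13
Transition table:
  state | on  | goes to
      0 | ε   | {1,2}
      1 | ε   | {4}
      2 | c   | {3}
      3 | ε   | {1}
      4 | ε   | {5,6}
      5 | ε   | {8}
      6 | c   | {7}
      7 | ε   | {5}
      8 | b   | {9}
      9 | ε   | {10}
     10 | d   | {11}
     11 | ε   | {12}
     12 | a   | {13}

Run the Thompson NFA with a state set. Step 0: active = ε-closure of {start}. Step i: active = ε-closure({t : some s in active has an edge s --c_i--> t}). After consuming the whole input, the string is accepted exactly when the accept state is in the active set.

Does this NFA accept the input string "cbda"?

Answer: ACCEPT

Derivation:
initial (ε-close {0}): {0,1,2,4,5,6,8}
'c' @ 1: {1,3,4,5,6,7,8}
'b' @ 2: {9,10}
'd' @ 3: {11,12}
'a' @ 4: {13}  ✓accept
end set {13} — state 13 in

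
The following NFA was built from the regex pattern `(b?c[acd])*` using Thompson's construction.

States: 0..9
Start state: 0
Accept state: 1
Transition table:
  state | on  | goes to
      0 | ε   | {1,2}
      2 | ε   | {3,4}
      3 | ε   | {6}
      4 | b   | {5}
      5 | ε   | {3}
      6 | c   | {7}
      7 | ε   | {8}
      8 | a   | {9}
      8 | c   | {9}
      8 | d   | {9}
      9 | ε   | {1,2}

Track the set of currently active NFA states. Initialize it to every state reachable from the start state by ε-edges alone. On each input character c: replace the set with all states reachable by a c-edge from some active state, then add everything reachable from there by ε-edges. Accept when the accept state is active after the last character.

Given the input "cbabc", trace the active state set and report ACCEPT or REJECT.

start: ε-closure({0}) = {0,1,2,3,4,6}
'c' @ 1: {7,8}
'b' @ 2: {}  — state set empty
rest 'abc' ignored (set empty)
end set {} — state 1 not in

Answer: REJECT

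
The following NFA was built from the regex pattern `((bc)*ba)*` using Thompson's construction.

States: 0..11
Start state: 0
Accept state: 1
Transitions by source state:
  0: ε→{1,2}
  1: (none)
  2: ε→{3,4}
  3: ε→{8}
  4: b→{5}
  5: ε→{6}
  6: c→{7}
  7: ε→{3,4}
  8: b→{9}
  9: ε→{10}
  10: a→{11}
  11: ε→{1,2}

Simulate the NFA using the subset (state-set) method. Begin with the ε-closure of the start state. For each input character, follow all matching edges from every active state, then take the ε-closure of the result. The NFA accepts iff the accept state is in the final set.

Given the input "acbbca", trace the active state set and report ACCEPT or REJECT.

Answer: REJECT

Trace:
initial (ε-close {0}): {0,1,2,3,4,8}
'a' @ 1: {}  — dead — no transitions
rest 'cbbca' ignored (set empty)
after full input: {}  (accept=1 not in)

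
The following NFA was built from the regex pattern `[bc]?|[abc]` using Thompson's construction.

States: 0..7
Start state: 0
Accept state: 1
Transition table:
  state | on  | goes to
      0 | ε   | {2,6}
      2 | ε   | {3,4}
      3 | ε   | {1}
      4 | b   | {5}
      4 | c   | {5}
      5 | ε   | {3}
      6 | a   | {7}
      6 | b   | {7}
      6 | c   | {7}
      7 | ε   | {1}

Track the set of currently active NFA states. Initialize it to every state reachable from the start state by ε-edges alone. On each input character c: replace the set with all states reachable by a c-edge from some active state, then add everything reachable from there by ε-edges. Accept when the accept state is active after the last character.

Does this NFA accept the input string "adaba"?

S₀ = ε-closure({0}) = {0,1,2,3,4,6}
'a' @ 1: {1,7}  ✓accept
'd' @ 2: {}  — dead — no transitions
rest 'aba' ignored (set empty)
end set {} — state 1 not in

Answer: REJECT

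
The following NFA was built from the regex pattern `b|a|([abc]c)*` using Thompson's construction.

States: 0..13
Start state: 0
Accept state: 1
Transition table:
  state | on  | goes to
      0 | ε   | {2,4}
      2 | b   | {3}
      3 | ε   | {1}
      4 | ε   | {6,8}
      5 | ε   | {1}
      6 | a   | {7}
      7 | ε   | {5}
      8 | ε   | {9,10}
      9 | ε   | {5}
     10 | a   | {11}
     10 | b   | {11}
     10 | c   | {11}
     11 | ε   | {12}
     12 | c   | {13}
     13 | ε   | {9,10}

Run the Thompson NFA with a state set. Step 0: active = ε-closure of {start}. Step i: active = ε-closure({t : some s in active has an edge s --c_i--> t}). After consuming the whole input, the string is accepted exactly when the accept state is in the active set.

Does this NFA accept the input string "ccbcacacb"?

start: ε-closure({0}) = {0,1,2,4,5,6,8,9,10}
'c' @ 1: {11,12}
'c' @ 2: {1,5,9,10,13}  (accept∈set)
'b' @ 3: {11,12}
'c' @ 4: {1,5,9,10,13}  (accept∈set)
'a' @ 5: {11,12}
'c' @ 6: {1,5,9,10,13}  (accept∈set)
'a' @ 7: {11,12}
'c' @ 8: {1,5,9,10,13}  (accept∈set)
'b' @ 9: {11,12}
final: {11,12}; accept 1 not in set

Answer: REJECT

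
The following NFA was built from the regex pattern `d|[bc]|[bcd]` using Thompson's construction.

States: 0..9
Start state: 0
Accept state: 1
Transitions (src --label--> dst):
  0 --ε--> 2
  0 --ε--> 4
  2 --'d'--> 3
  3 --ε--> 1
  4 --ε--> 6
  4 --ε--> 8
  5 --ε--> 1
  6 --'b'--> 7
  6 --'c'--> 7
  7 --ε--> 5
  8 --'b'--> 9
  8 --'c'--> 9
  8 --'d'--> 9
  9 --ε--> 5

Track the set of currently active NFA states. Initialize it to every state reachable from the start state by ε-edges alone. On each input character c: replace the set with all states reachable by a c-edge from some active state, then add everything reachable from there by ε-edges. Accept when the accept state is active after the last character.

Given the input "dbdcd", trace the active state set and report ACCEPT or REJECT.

Answer: REJECT

Steps:
start: ε-closure({0}) = {0,2,4,6,8}
'd' @ 1: {1,3,5,9}  (accept∈set)
'b' @ 2: {}  — no active states
rest 'dcd' ignored (set empty)
final: {}; accept 1 not in set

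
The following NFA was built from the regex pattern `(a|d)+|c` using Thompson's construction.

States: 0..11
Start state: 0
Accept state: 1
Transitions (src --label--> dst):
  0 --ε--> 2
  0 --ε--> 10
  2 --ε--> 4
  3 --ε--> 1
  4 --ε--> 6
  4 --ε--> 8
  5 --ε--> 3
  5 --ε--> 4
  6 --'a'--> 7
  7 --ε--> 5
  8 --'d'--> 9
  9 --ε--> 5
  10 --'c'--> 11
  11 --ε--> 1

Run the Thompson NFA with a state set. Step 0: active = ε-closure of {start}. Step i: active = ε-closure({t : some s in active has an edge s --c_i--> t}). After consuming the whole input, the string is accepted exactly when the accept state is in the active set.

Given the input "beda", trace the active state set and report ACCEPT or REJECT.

initial (ε-close {0}): {0,2,4,6,8,10}
'b' @ 1: {}  — no active states
rest 'eda' ignored (set empty)
final: {}; accept 1 not in set

Answer: REJECT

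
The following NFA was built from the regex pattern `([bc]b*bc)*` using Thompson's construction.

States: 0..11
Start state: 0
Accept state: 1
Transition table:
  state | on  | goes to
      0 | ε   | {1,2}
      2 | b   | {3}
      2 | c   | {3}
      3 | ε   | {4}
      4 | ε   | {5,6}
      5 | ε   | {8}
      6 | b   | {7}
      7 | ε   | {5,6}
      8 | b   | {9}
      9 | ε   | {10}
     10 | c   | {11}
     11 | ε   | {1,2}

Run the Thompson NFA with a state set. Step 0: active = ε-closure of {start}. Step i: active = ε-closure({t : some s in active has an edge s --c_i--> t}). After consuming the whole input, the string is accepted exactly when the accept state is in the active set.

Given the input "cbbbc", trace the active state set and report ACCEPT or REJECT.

S₀ = ε-closure({0}) = {0,1,2}
'c' @ 1: {3,4,5,6,8}
'b' @ 2: {5,6,7,8,9,10}
'b' @ 3: {5,6,7,8,9,10}
'b' @ 4: {5,6,7,8,9,10}
'c' @ 5: {1,2,11}  [accepting]
final: {1,2,11}; accept 1 in set

Answer: ACCEPT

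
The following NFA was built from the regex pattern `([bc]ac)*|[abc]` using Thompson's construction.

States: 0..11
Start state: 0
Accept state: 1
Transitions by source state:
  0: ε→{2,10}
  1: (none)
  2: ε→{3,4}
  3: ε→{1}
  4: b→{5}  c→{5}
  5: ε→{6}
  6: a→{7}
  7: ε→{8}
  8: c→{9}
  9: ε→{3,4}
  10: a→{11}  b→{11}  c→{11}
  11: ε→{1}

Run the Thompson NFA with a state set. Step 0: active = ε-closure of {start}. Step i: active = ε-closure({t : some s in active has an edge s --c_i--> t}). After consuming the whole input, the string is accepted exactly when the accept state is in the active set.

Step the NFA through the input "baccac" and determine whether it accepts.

initial (ε-close {0}): {0,1,2,3,4,10}
'b' @ 1: {1,5,6,11}  [accepting]
'a' @ 2: {7,8}
'c' @ 3: {1,3,4,9}  [accepting]
'c' @ 4: {5,6}
'a' @ 5: {7,8}
'c' @ 6: {1,3,4,9}  [accepting]
final: {1,3,4,9}; accept 1 in set

Answer: ACCEPT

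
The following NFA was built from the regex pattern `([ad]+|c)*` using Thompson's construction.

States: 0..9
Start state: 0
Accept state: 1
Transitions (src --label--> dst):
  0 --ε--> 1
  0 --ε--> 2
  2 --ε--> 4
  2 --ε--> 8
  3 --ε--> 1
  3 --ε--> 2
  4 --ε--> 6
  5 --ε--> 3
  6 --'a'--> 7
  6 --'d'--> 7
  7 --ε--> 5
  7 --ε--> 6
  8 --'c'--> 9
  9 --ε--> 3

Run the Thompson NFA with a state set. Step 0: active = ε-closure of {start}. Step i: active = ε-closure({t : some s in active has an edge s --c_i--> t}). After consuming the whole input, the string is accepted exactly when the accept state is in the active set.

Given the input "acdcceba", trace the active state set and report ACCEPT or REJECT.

start: ε-closure({0}) = {0,1,2,4,6,8}
'a' @ 1: {1,2,3,4,5,6,7,8}  [accepting]
'c' @ 2: {1,2,3,4,6,8,9}  [accepting]
'd' @ 3: {1,2,3,4,5,6,7,8}  [accepting]
'c' @ 4: {1,2,3,4,6,8,9}  [accepting]
'c' @ 5: {1,2,3,4,6,8,9}  [accepting]
'e' @ 6: {}  — state set empty
rest 'ba' ignored (set empty)
end set {} — state 1 not in

Answer: REJECT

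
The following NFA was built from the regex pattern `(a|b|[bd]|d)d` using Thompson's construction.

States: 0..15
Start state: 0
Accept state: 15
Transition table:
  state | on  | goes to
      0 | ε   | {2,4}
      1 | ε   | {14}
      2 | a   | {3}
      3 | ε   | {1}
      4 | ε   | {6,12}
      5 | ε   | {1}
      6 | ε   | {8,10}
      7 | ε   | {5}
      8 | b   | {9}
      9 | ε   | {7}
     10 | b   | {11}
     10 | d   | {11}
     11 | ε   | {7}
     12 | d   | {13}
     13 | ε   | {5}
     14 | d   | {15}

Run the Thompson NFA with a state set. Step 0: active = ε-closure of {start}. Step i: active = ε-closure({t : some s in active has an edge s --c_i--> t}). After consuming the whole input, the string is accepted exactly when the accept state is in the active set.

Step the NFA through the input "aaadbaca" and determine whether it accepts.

Answer: REJECT

Trace:
S₀ = ε-closure({0}) = {0,2,4,6,8,10,12}
'a' @ 1: {1,3,14}
'a' @ 2: {}  — no active states
rest 'adbaca' ignored (set empty)
end set {} — state 15 not in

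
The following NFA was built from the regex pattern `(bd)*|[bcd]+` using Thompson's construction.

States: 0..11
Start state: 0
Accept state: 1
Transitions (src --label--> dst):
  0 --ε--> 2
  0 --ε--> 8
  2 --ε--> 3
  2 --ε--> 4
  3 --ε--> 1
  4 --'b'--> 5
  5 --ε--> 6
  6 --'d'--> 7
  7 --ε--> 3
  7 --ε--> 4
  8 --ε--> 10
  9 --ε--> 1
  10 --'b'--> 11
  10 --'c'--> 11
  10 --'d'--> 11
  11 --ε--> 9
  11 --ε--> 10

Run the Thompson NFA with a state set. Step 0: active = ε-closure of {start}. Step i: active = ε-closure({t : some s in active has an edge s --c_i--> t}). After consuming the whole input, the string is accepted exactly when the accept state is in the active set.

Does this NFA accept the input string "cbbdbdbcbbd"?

initial (ε-close {0}): {0,1,2,3,4,8,10}
'c' @ 1: {1,9,10,11}  [accepting]
'b' @ 2: {1,9,10,11}  [accepting]
'b' @ 3: {1,9,10,11}  [accepting]
'd' @ 4: {1,9,10,11}  [accepting]
'b' @ 5: {1,9,10,11}  [accepting]
'd' @ 6: {1,9,10,11}  [accepting]
'b' @ 7: {1,9,10,11}  [accepting]
'c' @ 8: {1,9,10,11}  [accepting]
'b' @ 9: {1,9,10,11}  [accepting]
'b' @ 10: {1,9,10,11}  [accepting]
'd' @ 11: {1,9,10,11}  [accepting]
after full input: {1,9,10,11}  (accept=1 in)

Answer: ACCEPT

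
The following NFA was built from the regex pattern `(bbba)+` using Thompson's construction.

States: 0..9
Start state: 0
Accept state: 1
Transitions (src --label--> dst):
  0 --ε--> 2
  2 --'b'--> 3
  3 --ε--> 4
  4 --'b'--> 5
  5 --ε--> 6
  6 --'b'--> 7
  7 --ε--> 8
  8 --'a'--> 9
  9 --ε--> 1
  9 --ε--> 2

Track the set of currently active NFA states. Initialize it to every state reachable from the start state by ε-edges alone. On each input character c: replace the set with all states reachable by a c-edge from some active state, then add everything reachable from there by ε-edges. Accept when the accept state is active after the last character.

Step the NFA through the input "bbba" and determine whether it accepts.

Answer: ACCEPT

Derivation:
initial (ε-close {0}): {0,2}
'b' @ 1: {3,4}
'b' @ 2: {5,6}
'b' @ 3: {7,8}
'a' @ 4: {1,2,9}  [accepting]
after full input: {1,2,9}  (accept=1 in)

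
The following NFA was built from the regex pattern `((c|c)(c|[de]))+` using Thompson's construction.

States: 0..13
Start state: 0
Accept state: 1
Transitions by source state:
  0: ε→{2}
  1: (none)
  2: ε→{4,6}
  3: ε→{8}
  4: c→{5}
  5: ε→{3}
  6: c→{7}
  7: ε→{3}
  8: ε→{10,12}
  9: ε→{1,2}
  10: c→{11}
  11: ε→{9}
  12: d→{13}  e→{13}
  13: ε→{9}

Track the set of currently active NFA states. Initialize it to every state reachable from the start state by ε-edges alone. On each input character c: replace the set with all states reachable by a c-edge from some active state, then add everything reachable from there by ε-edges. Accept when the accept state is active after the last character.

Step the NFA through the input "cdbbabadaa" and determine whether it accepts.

Answer: REJECT

Derivation:
S₀ = ε-closure({0}) = {0,2,4,6}
'c' @ 1: {3,5,7,8,10,12}
'd' @ 2: {1,2,4,6,9,13}  [accepting]
'b' @ 3: {}  — state set empty
rest 'babadaa' ignored (set empty)
final: {}; accept 1 not in set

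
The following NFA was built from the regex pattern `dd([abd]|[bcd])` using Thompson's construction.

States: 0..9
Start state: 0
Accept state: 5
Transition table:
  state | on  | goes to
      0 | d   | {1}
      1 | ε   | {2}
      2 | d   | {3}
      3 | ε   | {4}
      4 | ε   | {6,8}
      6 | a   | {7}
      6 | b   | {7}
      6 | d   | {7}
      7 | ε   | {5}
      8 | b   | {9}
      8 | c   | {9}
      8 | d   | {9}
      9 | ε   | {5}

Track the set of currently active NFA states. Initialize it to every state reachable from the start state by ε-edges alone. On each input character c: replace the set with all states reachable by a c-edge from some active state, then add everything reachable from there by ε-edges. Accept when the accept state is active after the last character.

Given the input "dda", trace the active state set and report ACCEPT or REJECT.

Answer: ACCEPT

Trace:
initial (ε-close {0}): {0}
'd' @ 1: {1,2}
'd' @ 2: {3,4,6,8}
'a' @ 3: {5,7}  (accept∈set)
after full input: {5,7}  (accept=5 in)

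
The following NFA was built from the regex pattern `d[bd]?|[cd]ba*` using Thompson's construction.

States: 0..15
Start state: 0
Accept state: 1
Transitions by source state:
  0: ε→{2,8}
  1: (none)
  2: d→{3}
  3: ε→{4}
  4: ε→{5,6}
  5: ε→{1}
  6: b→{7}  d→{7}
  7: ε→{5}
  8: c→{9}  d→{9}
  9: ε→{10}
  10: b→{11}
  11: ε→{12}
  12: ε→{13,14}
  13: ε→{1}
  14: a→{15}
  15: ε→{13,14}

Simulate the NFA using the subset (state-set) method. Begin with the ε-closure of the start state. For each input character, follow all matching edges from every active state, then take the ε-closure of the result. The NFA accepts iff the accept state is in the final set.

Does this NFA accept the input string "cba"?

initial (ε-close {0}): {0,2,8}
'c' @ 1: {9,10}
'b' @ 2: {1,11,12,13,14}  ✓accept
'a' @ 3: {1,13,14,15}  ✓accept
end set {1,13,14,15} — state 1 in

Answer: ACCEPT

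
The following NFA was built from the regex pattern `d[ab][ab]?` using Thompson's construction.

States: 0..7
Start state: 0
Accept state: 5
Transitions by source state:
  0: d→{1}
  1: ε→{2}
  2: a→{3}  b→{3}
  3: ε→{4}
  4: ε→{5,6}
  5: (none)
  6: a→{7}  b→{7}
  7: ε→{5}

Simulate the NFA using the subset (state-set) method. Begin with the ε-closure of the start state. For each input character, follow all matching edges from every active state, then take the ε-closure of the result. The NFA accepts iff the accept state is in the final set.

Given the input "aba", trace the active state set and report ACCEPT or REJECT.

S₀ = ε-closure({0}) = {0}
'a' @ 1: {}  — dead — no transitions
rest 'ba' ignored (set empty)
after full input: {}  (accept=5 not in)

Answer: REJECT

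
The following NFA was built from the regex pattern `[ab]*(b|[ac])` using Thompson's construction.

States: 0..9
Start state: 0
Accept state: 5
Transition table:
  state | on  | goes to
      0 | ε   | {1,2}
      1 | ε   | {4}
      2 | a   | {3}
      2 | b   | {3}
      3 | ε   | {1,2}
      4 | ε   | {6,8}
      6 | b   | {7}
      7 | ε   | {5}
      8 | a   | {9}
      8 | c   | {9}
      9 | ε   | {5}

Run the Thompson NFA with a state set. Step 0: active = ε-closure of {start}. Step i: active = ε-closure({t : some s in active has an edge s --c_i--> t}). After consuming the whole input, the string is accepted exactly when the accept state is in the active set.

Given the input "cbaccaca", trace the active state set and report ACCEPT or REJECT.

start: ε-closure({0}) = {0,1,2,4,6,8}
'c' @ 1: {5,9}  (accept∈set)
'b' @ 2: {}  — no active states
rest 'accaca' ignored (set empty)
after full input: {}  (accept=5 not in)

Answer: REJECT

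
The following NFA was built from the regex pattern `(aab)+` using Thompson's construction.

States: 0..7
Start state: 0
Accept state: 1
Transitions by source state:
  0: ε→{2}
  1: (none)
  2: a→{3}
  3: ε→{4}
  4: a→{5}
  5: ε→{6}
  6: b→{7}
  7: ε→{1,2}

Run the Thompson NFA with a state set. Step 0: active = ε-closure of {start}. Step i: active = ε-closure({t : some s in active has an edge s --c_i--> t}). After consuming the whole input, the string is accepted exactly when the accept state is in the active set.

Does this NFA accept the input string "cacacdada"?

Answer: REJECT

Trace:
initial (ε-close {0}): {0,2}
'c' @ 1: {}  — no active states
rest 'acacdada' ignored (set empty)
end set {} — state 1 not in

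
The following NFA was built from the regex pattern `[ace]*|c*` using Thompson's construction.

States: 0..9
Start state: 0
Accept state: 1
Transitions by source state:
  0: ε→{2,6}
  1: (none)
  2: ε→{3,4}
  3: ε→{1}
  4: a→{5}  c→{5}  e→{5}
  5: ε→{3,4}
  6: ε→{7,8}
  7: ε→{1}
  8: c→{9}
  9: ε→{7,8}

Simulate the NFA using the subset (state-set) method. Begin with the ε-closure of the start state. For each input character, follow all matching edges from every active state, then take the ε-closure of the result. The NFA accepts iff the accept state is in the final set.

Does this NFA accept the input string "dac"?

Answer: REJECT

Steps:
start: ε-closure({0}) = {0,1,2,3,4,6,7,8}
'd' @ 1: {}  — dead — no transitions
rest 'ac' ignored (set empty)
final: {}; accept 1 not in set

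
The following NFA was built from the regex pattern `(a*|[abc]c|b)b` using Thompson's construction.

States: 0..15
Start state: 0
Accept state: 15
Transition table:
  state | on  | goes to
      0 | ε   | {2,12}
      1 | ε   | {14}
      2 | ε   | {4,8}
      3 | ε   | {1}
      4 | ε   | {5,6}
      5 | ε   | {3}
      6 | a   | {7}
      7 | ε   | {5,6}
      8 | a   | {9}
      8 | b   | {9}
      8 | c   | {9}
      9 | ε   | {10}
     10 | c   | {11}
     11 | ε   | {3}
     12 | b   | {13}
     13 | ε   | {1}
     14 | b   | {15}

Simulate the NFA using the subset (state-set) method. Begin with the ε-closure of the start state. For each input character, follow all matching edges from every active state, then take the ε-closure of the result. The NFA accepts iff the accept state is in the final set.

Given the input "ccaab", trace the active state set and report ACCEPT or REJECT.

Answer: REJECT

Steps:
initial (ε-close {0}): {0,1,2,3,4,5,6,8,12,14}
'c' @ 1: {9,10}
'c' @ 2: {1,3,11,14}
'a' @ 3: {}  — dead — no transitions
rest 'ab' ignored (set empty)
after full input: {}  (accept=15 not in)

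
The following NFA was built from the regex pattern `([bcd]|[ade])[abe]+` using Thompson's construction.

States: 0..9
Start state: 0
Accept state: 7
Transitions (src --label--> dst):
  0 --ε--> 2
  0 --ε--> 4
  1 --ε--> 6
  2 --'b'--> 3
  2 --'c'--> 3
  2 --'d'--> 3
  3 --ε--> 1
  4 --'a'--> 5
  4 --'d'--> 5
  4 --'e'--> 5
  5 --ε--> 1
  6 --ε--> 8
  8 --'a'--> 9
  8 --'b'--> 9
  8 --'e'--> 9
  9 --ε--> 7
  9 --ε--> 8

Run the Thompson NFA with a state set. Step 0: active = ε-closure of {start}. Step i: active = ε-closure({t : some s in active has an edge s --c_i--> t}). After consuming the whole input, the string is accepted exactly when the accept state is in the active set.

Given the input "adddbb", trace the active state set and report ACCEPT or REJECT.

initial (ε-close {0}): {0,2,4}
'a' @ 1: {1,5,6,8}
'd' @ 2: {}  — no active states
rest 'ddbb' ignored (set empty)
final: {}; accept 7 not in set

Answer: REJECT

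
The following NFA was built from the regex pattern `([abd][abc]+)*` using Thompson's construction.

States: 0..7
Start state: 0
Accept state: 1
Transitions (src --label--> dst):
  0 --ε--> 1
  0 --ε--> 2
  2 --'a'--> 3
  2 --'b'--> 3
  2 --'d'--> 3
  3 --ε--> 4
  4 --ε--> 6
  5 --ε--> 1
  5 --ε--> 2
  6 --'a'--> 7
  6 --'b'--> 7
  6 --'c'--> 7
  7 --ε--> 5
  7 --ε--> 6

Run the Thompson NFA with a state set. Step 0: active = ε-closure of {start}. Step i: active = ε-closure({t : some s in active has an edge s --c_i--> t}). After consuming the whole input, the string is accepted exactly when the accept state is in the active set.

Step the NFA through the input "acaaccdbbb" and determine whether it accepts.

Answer: ACCEPT

Trace:
start: ε-closure({0}) = {0,1,2}
'a' @ 1: {3,4,6}
'c' @ 2: {1,2,5,6,7}  [accepting]
'a' @ 3: {1,2,3,4,5,6,7}  [accepting]
'a' @ 4: {1,2,3,4,5,6,7}  [accepting]
'c' @ 5: {1,2,5,6,7}  [accepting]
'c' @ 6: {1,2,5,6,7}  [accepting]
'd' @ 7: {3,4,6}
'b' @ 8: {1,2,5,6,7}  [accepting]
'b' @ 9: {1,2,3,4,5,6,7}  [accepting]
'b' @ 10: {1,2,3,4,5,6,7}  [accepting]
after full input: {1,2,3,4,5,6,7}  (accept=1 in)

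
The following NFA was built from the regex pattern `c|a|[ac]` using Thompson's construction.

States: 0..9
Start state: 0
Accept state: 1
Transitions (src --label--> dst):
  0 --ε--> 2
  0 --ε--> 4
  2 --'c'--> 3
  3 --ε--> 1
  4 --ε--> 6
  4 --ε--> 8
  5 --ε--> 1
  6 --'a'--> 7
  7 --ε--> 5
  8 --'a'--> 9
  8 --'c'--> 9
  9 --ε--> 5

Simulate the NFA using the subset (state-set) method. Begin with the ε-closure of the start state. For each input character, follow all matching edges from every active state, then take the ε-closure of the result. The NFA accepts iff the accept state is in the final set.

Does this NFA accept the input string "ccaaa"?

S₀ = ε-closure({0}) = {0,2,4,6,8}
'c' @ 1: {1,3,5,9}  (accept∈set)
'c' @ 2: {}  — dead — no transitions
rest 'aaa' ignored (set empty)
final: {}; accept 1 not in set

Answer: REJECT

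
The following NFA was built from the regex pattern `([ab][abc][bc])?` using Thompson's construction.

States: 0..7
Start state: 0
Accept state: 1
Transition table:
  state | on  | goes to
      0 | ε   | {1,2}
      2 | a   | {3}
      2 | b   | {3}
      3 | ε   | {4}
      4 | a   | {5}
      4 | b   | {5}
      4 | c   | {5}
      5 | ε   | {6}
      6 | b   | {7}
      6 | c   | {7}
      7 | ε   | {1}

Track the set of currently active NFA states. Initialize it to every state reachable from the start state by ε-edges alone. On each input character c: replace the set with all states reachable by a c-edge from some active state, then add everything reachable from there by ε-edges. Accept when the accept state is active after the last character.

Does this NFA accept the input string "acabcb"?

S₀ = ε-closure({0}) = {0,1,2}
'a' @ 1: {3,4}
'c' @ 2: {5,6}
'a' @ 3: {}  — state set empty
rest 'bcb' ignored (set empty)
end set {} — state 1 not in

Answer: REJECT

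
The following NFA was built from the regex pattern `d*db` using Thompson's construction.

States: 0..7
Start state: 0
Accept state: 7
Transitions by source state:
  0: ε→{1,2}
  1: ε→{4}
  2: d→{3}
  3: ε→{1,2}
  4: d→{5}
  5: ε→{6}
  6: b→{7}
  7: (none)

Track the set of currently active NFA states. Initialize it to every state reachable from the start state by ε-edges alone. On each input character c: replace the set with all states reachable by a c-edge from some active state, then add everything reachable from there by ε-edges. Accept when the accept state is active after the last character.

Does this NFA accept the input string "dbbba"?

S₀ = ε-closure({0}) = {0,1,2,4}
'd' @ 1: {1,2,3,4,5,6}
'b' @ 2: {7}  [accepting]
'b' @ 3: {}  — no active states
rest 'ba' ignored (set empty)
final: {}; accept 7 not in set

Answer: REJECT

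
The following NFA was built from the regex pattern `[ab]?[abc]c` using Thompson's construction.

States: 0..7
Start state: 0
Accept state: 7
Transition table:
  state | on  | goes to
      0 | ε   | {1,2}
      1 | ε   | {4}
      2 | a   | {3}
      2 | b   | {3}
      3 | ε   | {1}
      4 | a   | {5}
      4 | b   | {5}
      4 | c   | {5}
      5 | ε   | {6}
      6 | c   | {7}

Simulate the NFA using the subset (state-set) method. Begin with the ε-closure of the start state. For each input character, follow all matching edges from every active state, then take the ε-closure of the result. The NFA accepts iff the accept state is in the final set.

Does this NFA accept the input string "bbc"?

initial (ε-close {0}): {0,1,2,4}
'b' @ 1: {1,3,4,5,6}
'b' @ 2: {5,6}
'c' @ 3: {7}  (accept∈set)
end set {7} — state 7 in

Answer: ACCEPT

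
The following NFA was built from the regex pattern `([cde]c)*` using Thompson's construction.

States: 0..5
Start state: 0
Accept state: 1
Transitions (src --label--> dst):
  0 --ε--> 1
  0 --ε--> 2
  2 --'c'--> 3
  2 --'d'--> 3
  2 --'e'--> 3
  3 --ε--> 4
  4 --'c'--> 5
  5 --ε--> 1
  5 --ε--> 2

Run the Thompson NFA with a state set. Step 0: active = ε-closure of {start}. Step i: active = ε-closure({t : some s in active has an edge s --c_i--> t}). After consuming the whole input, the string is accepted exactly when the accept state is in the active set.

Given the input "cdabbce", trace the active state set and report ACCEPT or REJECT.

Answer: REJECT

Trace:
initial (ε-close {0}): {0,1,2}
'c' @ 1: {3,4}
'd' @ 2: {}  — no active states
rest 'abbce' ignored (set empty)
end set {} — state 1 not in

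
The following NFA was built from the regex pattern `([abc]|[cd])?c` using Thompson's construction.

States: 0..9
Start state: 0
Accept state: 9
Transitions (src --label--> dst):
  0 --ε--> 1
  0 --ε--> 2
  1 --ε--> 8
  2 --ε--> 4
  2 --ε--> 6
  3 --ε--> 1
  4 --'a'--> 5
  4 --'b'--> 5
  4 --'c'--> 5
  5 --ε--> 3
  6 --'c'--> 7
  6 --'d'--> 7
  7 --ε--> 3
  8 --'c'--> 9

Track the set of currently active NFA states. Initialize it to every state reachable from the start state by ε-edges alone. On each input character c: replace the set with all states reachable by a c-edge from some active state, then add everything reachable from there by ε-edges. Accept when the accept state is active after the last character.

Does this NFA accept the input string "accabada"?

Answer: REJECT

Steps:
initial (ε-close {0}): {0,1,2,4,6,8}
'a' @ 1: {1,3,5,8}
'c' @ 2: {9}  [accepting]
'c' @ 3: {}  — dead — no transitions
rest 'abada' ignored (set empty)
final: {}; accept 9 not in set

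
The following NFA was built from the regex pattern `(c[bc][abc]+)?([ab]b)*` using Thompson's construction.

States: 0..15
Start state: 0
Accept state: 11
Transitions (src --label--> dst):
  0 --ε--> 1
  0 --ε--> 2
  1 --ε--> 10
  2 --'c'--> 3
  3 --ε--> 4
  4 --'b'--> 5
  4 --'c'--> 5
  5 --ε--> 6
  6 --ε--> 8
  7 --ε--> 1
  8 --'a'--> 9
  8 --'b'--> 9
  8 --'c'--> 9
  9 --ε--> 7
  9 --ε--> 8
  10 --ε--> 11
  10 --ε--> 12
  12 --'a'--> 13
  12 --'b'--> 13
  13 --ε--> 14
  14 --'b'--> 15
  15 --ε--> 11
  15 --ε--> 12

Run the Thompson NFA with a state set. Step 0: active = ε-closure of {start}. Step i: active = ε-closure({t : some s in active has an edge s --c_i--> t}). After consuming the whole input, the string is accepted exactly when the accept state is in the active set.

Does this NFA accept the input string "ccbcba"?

S₀ = ε-closure({0}) = {0,1,2,10,11,12}
'c' @ 1: {3,4}
'c' @ 2: {5,6,8}
'b' @ 3: {1,7,8,9,10,11,12}  [accepting]
'c' @ 4: {1,7,8,9,10,11,12}  [accepting]
'b' @ 5: {1,7,8,9,10,11,12,13,14}  [accepting]
'a' @ 6: {1,7,8,9,10,11,12,13,14}  [accepting]
after full input: {1,7,8,9,10,11,12,13,14}  (accept=11 in)

Answer: ACCEPT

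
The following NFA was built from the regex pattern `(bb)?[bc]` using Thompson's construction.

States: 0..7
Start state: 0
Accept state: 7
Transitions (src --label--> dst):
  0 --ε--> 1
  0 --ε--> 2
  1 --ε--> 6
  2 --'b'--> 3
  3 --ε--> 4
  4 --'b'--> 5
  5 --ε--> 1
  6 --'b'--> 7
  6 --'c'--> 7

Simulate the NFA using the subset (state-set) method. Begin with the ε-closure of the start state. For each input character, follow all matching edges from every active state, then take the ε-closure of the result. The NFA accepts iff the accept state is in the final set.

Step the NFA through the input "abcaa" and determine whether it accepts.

Answer: REJECT

Derivation:
initial (ε-close {0}): {0,1,2,6}
'a' @ 1: {}  — state set empty
rest 'bcaa' ignored (set empty)
after full input: {}  (accept=7 not in)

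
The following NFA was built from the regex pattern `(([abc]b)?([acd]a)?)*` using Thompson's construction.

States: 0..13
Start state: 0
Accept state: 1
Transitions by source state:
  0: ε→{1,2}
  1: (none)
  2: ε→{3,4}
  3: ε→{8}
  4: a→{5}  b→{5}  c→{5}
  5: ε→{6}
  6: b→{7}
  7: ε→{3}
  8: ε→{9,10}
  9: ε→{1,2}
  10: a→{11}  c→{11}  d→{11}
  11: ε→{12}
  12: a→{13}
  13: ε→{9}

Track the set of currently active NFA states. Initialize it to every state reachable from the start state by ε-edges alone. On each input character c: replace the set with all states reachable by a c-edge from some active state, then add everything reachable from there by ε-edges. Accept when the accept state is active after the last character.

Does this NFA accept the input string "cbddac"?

Answer: REJECT

Steps:
start: ε-closure({0}) = {0,1,2,3,4,8,9,10}
'c' @ 1: {5,6,11,12}
'b' @ 2: {1,2,3,4,7,8,9,10}  ✓accept
'd' @ 3: {11,12}
'd' @ 4: {}  — state set empty
rest 'ac' ignored (set empty)
after full input: {}  (accept=1 not in)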